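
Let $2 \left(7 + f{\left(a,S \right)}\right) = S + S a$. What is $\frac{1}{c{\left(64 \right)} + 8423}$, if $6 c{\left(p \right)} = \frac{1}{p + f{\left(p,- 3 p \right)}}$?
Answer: $\frac{37098}{312476453} \approx 0.00011872$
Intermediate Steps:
$f{\left(a,S \right)} = -7 + \frac{S}{2} + \frac{S a}{2}$ ($f{\left(a,S \right)} = -7 + \frac{S + S a}{2} = -7 + \left(\frac{S}{2} + \frac{S a}{2}\right) = -7 + \frac{S}{2} + \frac{S a}{2}$)
$c{\left(p \right)} = \frac{1}{6 \left(-7 - \frac{3 p^{2}}{2} - \frac{p}{2}\right)}$ ($c{\left(p \right)} = \frac{1}{6 \left(p + \left(-7 + \frac{\left(-3\right) p}{2} + \frac{- 3 p p}{2}\right)\right)} = \frac{1}{6 \left(p - \left(7 + \frac{3 p}{2} + \frac{3 p^{2}}{2}\right)\right)} = \frac{1}{6 \left(-7 - \frac{3 p^{2}}{2} - \frac{p}{2}\right)}$)
$\frac{1}{c{\left(64 \right)} + 8423} = \frac{1}{\frac{1}{3 \left(-14 - 64 - 3 \cdot 64^{2}\right)} + 8423} = \frac{1}{\frac{1}{3 \left(-14 - 64 - 12288\right)} + 8423} = \frac{1}{\frac{1}{3 \left(-12366\right)} + 8423} = \frac{1}{\frac{1}{3} \left(- \frac{1}{12366}\right) + 8423} = \frac{1}{- \frac{1}{37098} + 8423} = \frac{1}{\frac{312476453}{37098}} = \frac{37098}{312476453}$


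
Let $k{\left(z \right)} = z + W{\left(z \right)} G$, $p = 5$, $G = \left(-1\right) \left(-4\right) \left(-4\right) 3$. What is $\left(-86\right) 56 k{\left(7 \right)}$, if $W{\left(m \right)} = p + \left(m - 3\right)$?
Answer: $2046800$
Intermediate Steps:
$G = -48$ ($G = 4 \left(-4\right) 3 = \left(-16\right) 3 = -48$)
$W{\left(m \right)} = 2 + m$ ($W{\left(m \right)} = 5 + \left(m - 3\right) = 5 + \left(-3 + m\right) = 2 + m$)
$k{\left(z \right)} = -96 - 47 z$ ($k{\left(z \right)} = z + \left(2 + z\right) \left(-48\right) = z - \left(96 + 48 z\right) = -96 - 47 z$)
$\left(-86\right) 56 k{\left(7 \right)} = \left(-86\right) 56 \left(-96 - 329\right) = - 4816 \left(-96 - 329\right) = \left(-4816\right) \left(-425\right) = 2046800$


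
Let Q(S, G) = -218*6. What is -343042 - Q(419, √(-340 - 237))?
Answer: -341734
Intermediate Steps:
Q(S, G) = -1308
-343042 - Q(419, √(-340 - 237)) = -343042 - 1*(-1308) = -343042 + 1308 = -341734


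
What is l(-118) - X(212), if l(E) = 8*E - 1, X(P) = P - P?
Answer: -945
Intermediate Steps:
X(P) = 0
l(E) = -1 + 8*E
l(-118) - X(212) = (-1 + 8*(-118)) - 1*0 = (-1 - 944) + 0 = -945 + 0 = -945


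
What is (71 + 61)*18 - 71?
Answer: 2305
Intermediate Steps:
(71 + 61)*18 - 71 = 132*18 - 71 = 2376 - 71 = 2305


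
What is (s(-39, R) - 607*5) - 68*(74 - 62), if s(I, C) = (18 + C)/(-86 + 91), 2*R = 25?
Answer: -38449/10 ≈ -3844.9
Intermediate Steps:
R = 25/2 (R = (1/2)*25 = 25/2 ≈ 12.500)
s(I, C) = 18/5 + C/5 (s(I, C) = (18 + C)/5 = (18 + C)*(1/5) = 18/5 + C/5)
(s(-39, R) - 607*5) - 68*(74 - 62) = ((18/5 + (1/5)*(25/2)) - 607*5) - 68*(74 - 62) = ((18/5 + 5/2) - 3035) - 68*12 = (61/10 - 3035) - 816 = -30289/10 - 816 = -38449/10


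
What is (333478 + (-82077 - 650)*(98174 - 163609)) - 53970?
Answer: 5413520753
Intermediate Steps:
(333478 + (-82077 - 650)*(98174 - 163609)) - 53970 = (333478 - 82727*(-65435)) - 53970 = (333478 + 5413241245) - 53970 = 5413574723 - 53970 = 5413520753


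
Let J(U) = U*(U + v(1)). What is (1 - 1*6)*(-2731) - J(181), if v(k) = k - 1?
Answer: -19106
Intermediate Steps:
v(k) = -1 + k
J(U) = U**2 (J(U) = U*(U + (-1 + 1)) = U*(U + 0) = U*U = U**2)
(1 - 1*6)*(-2731) - J(181) = (1 - 1*6)*(-2731) - 1*181**2 = (1 - 6)*(-2731) - 1*32761 = -5*(-2731) - 32761 = 13655 - 32761 = -19106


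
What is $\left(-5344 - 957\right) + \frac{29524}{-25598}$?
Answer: $- \frac{80661261}{12799} \approx -6302.2$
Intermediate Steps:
$\left(-5344 - 957\right) + \frac{29524}{-25598} = -6301 + 29524 \left(- \frac{1}{25598}\right) = -6301 - \frac{14762}{12799} = - \frac{80661261}{12799}$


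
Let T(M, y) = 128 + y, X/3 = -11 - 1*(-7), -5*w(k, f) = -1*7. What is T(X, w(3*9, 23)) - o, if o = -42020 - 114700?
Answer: 784247/5 ≈ 1.5685e+5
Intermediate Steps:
w(k, f) = 7/5 (w(k, f) = -(-1)*7/5 = -⅕*(-7) = 7/5)
X = -12 (X = 3*(-11 - 1*(-7)) = 3*(-11 + 7) = 3*(-4) = -12)
o = -156720
T(X, w(3*9, 23)) - o = (128 + 7/5) - 1*(-156720) = 647/5 + 156720 = 784247/5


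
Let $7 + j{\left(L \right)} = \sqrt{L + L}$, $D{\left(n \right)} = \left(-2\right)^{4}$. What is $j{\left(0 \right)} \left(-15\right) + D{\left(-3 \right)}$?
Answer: $121$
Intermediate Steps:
$D{\left(n \right)} = 16$
$j{\left(L \right)} = -7 + \sqrt{2} \sqrt{L}$ ($j{\left(L \right)} = -7 + \sqrt{L + L} = -7 + \sqrt{2 L} = -7 + \sqrt{2} \sqrt{L}$)
$j{\left(0 \right)} \left(-15\right) + D{\left(-3 \right)} = \left(-7 + \sqrt{2} \sqrt{0}\right) \left(-15\right) + 16 = \left(-7 + \sqrt{2} \cdot 0\right) \left(-15\right) + 16 = \left(-7 + 0\right) \left(-15\right) + 16 = \left(-7\right) \left(-15\right) + 16 = 105 + 16 = 121$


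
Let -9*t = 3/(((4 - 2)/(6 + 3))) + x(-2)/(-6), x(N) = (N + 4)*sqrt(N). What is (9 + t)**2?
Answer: 164017/2916 + 5*I*sqrt(2)/9 ≈ 56.247 + 0.78567*I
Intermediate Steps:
x(N) = sqrt(N)*(4 + N) (x(N) = (4 + N)*sqrt(N) = sqrt(N)*(4 + N))
t = -3/2 + I*sqrt(2)/27 (t = -(3/(((4 - 2)/(6 + 3))) + (sqrt(-2)*(4 - 2))/(-6))/9 = -(3/((2/9)) + ((I*sqrt(2))*2)*(-1/6))/9 = -(3/((2*(1/9))) + (2*I*sqrt(2))*(-1/6))/9 = -(3/(2/9) - I*sqrt(2)/3)/9 = -(3*(9/2) - I*sqrt(2)/3)/9 = -(27/2 - I*sqrt(2)/3)/9 = -3/2 + I*sqrt(2)/27 ≈ -1.5 + 0.052378*I)
(9 + t)**2 = (9 + (-3/2 + I*sqrt(2)/27))**2 = (15/2 + I*sqrt(2)/27)**2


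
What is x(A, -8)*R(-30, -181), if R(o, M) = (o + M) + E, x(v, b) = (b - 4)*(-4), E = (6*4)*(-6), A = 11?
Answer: -17040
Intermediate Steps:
E = -144 (E = 24*(-6) = -144)
x(v, b) = 16 - 4*b (x(v, b) = (-4 + b)*(-4) = 16 - 4*b)
R(o, M) = -144 + M + o (R(o, M) = (o + M) - 144 = (M + o) - 144 = -144 + M + o)
x(A, -8)*R(-30, -181) = (16 - 4*(-8))*(-144 - 181 - 30) = (16 + 32)*(-355) = 48*(-355) = -17040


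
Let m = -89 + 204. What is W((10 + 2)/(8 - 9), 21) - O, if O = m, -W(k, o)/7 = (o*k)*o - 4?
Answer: 36957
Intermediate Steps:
W(k, o) = 28 - 7*k*o² (W(k, o) = -7*((o*k)*o - 4) = -7*((k*o)*o - 4) = -7*(k*o² - 4) = -7*(-4 + k*o²) = 28 - 7*k*o²)
m = 115
O = 115
W((10 + 2)/(8 - 9), 21) - O = (28 - 7*(10 + 2)/(8 - 9)*21²) - 1*115 = (28 - 7*12/(-1)*441) - 115 = (28 - 7*12*(-1)*441) - 115 = (28 - 7*(-12)*441) - 115 = (28 + 37044) - 115 = 37072 - 115 = 36957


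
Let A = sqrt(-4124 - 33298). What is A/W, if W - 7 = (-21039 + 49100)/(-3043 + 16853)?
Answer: 13810*I*sqrt(462)/13859 ≈ 21.418*I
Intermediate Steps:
W = 124731/13810 (W = 7 + (-21039 + 49100)/(-3043 + 16853) = 7 + 28061/13810 = 124731/13810 ≈ 9.0319)
A = 9*I*sqrt(462) (A = sqrt(-37422) = 9*I*sqrt(462) ≈ 193.45*I)
A/W = (9*I*sqrt(462))/(124731/13810) = (9*I*sqrt(462))*(13810/124731) = 13810*I*sqrt(462)/13859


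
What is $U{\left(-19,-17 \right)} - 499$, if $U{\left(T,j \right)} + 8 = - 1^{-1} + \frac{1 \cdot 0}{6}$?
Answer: $-508$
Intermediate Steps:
$U{\left(T,j \right)} = -9$ ($U{\left(T,j \right)} = -8 - \left(1 - \frac{1 \cdot 0}{6}\right) = -8 + \left(\left(-1\right) 1 + 0 \cdot \frac{1}{6}\right) = -8 + \left(-1 + 0\right) = -8 - 1 = -9$)
$U{\left(-19,-17 \right)} - 499 = -9 - 499 = -508$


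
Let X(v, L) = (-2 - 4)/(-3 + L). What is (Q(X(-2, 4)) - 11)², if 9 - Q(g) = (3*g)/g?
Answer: 25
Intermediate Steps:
X(v, L) = -6/(-3 + L)
Q(g) = 6 (Q(g) = 9 - 3*g/g = 9 - 1*3 = 9 - 3 = 6)
(Q(X(-2, 4)) - 11)² = (6 - 11)² = (-5)² = 25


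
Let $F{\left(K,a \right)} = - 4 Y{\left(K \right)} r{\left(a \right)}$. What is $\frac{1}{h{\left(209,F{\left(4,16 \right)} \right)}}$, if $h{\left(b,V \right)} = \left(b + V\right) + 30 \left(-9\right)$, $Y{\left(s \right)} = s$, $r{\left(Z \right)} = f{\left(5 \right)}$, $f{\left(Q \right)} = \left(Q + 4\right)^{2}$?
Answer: $- \frac{1}{1357} \approx -0.00073692$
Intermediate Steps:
$f{\left(Q \right)} = \left(4 + Q\right)^{2}$
$r{\left(Z \right)} = 81$ ($r{\left(Z \right)} = \left(4 + 5\right)^{2} = 9^{2} = 81$)
$F{\left(K,a \right)} = - 324 K$ ($F{\left(K,a \right)} = - 4 K 81 = - 324 K$)
$h{\left(b,V \right)} = -270 + V + b$ ($h{\left(b,V \right)} = \left(V + b\right) - 270 = -270 + V + b$)
$\frac{1}{h{\left(209,F{\left(4,16 \right)} \right)}} = \frac{1}{-270 - 1296 + 209} = \frac{1}{-1357} = - \frac{1}{1357}$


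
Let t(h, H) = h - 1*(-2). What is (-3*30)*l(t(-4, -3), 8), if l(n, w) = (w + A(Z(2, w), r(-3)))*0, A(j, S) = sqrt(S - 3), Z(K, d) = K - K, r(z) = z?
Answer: 0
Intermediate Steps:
t(h, H) = 2 + h (t(h, H) = h + 2 = 2 + h)
Z(K, d) = 0
A(j, S) = sqrt(-3 + S)
l(n, w) = 0 (l(n, w) = (w + sqrt(-3 - 3))*0 = (w + sqrt(-6))*0 = (w + I*sqrt(6))*0 = 0)
(-3*30)*l(t(-4, -3), 8) = -3*30*0 = -90*0 = 0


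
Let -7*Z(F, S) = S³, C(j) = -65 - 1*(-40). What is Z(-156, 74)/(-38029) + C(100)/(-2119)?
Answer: 865324731/564084157 ≈ 1.5340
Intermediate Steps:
C(j) = -25 (C(j) = -65 + 40 = -25)
Z(F, S) = -S³/7
Z(-156, 74)/(-38029) + C(100)/(-2119) = -⅐*74³/(-38029) - 25/(-2119) = -⅐*405224*(-1/38029) - 25*(-1/2119) = -405224/7*(-1/38029) + 25/2119 = 405224/266203 + 25/2119 = 865324731/564084157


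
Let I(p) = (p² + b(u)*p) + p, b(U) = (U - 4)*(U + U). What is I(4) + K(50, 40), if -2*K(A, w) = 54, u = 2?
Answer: -39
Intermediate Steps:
K(A, w) = -27 (K(A, w) = -½*54 = -27)
b(U) = 2*U*(-4 + U) (b(U) = (-4 + U)*(2*U) = 2*U*(-4 + U))
I(p) = p² - 7*p (I(p) = (p² + (2*2*(-4 + 2))*p) + p = (p² + (2*2*(-2))*p) + p = (p² - 8*p) + p = p² - 7*p)
I(4) + K(50, 40) = 4*(-7 + 4) - 27 = 4*(-3) - 27 = -12 - 27 = -39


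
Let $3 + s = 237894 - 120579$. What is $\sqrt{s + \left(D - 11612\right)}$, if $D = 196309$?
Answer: $\sqrt{302009} \approx 549.55$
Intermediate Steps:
$s = 117312$ ($s = -3 + \left(237894 - 120579\right) = -3 + 117315 = 117312$)
$\sqrt{s + \left(D - 11612\right)} = \sqrt{117312 + \left(196309 - 11612\right)} = \sqrt{117312 + 184697} = \sqrt{302009}$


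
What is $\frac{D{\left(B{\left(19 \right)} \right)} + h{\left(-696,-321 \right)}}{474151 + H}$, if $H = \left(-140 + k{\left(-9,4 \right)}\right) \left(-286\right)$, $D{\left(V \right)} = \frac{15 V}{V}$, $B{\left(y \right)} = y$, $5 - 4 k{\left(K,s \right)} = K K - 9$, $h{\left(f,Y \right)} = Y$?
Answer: $- \frac{612}{1037963} \approx -0.00058962$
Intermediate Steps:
$k{\left(K,s \right)} = \frac{7}{2} - \frac{K^{2}}{4}$ ($k{\left(K,s \right)} = \frac{5}{4} - \frac{K K - 9}{4} = \frac{5}{4} - \frac{K^{2} - 9}{4} = \frac{5}{4} - \frac{-9 + K^{2}}{4} = \frac{5}{4} - \left(- \frac{9}{4} + \frac{K^{2}}{4}\right) = \frac{7}{2} - \frac{K^{2}}{4}$)
$D{\left(V \right)} = 15$
$H = \frac{89661}{2}$ ($H = \left(-140 + \left(\frac{7}{2} - \frac{\left(-9\right)^{2}}{4}\right)\right) \left(-286\right) = \left(-140 + \left(\frac{7}{2} - \frac{81}{4}\right)\right) \left(-286\right) = \left(-140 - \frac{67}{4}\right) \left(-286\right) = \left(- \frac{627}{4}\right) \left(-286\right) = \frac{89661}{2} \approx 44831.0$)
$\frac{D{\left(B{\left(19 \right)} \right)} + h{\left(-696,-321 \right)}}{474151 + H} = \frac{15 - 321}{474151 + \frac{89661}{2}} = - \frac{306}{\frac{1037963}{2}} = \left(-306\right) \frac{2}{1037963} = - \frac{612}{1037963}$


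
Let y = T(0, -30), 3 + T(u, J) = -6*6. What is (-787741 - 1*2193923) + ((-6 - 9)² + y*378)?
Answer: -2996181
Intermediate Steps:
T(u, J) = -39 (T(u, J) = -3 - 6*6 = -3 - 36 = -39)
y = -39
(-787741 - 1*2193923) + ((-6 - 9)² + y*378) = (-787741 - 1*2193923) + ((-6 - 9)² - 39*378) = (-787741 - 2193923) + ((-15)² - 14742) = -2981664 + (225 - 14742) = -2981664 - 14517 = -2996181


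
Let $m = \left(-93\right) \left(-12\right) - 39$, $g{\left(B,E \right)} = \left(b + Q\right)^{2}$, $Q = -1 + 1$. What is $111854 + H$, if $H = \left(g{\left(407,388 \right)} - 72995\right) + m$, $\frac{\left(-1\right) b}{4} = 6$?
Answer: $40512$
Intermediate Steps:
$b = -24$ ($b = \left(-4\right) 6 = -24$)
$Q = 0$
$g{\left(B,E \right)} = 576$ ($g{\left(B,E \right)} = \left(-24 + 0\right)^{2} = \left(-24\right)^{2} = 576$)
$m = 1077$ ($m = 1116 - 39 = 1077$)
$H = -71342$ ($H = \left(576 - 72995\right) + 1077 = -72419 + 1077 = -71342$)
$111854 + H = 111854 - 71342 = 40512$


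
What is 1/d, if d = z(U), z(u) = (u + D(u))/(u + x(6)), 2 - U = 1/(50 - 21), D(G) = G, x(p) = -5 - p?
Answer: -131/57 ≈ -2.2982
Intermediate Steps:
U = 57/29 (U = 2 - 1/(50 - 21) = 2 - 1/29 = 57/29 ≈ 1.9655)
z(u) = 2*u/(-11 + u) (z(u) = (u + u)/(u + (-5 - 1*6)) = (2*u)/(u + (-5 - 6)) = (2*u)/(u - 11) = (2*u)/(-11 + u) = 2*u/(-11 + u))
d = -57/131 (d = 2*(57/29)/(-11 + 57/29) = 2*(57/29)/(-262/29) = 2*(57/29)*(-29/262) = -57/131 ≈ -0.43511)
1/d = 1/(-57/131) = -131/57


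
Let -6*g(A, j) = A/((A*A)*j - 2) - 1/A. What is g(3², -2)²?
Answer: 60025/78428736 ≈ 0.00076534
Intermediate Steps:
g(A, j) = 1/(6*A) - A/(6*(-2 + j*A²)) (g(A, j) = -(A/((A*A)*j - 2) - 1/A)/6 = -(A/(A²*j - 2) - 1/A)/6 = -(A/(j*A² - 2) - 1/A)/6 = -(A/(-2 + j*A²) - 1/A)/6 = -(-1/A + A/(-2 + j*A²))/6 = 1/(6*A) - A/(6*(-2 + j*A²)))
g(3², -2)² = ((-2 - (3²)² - 2*(3²)²)/(6*(3²)*(-2 - 2*(3²)²)))² = ((⅙)*(-2 - 1*9² - 2*9²)/(9*(-2 - 2*9²)))² = ((⅙)*(⅑)*(-2 - 1*81 - 2*81)/(-2 - 2*81))² = ((⅙)*(⅑)*(-2 - 81 - 162)/(-2 - 162))² = ((⅙)*(⅑)*(-245)/(-164))² = ((⅙)*(⅑)*(-1/164)*(-245))² = (245/8856)² = 60025/78428736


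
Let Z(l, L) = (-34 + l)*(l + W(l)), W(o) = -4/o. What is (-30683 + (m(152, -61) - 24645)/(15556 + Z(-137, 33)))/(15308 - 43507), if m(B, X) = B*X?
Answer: 163851467750/150582293413 ≈ 1.0881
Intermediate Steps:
Z(l, L) = (-34 + l)*(l - 4/l)
(-30683 + (m(152, -61) - 24645)/(15556 + Z(-137, 33)))/(15308 - 43507) = (-30683 + (152*(-61) - 24645)/(15556 + (-4 + (-137)² - 34*(-137) + 136/(-137))))/(15308 - 43507) = (-30683 + (-9272 - 24645)/(15556 + (-4 + 18769 + 4658 + 136*(-1/137))))/(-28199) = (-30683 - 33917/(15556 + (-4 + 18769 + 4658 - 136/137)))*(-1/28199) = (-30683 - 33917/(15556 + 3208815/137))*(-1/28199) = (-30683 - 33917/5339987/137)*(-1/28199) = (-30683 - 33917*137/5339987)*(-1/28199) = (-30683 - 4646629/5339987)*(-1/28199) = -163851467750/5339987*(-1/28199) = 163851467750/150582293413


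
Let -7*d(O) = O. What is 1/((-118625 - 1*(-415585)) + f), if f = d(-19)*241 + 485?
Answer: 7/2086694 ≈ 3.3546e-6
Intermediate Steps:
d(O) = -O/7
f = 7974/7 (f = -1/7*(-19)*241 + 485 = (19/7)*241 + 485 = 4579/7 + 485 = 7974/7 ≈ 1139.1)
1/((-118625 - 1*(-415585)) + f) = 1/((-118625 - 1*(-415585)) + 7974/7) = 1/((-118625 + 415585) + 7974/7) = 1/(296960 + 7974/7) = 1/(2086694/7) = 7/2086694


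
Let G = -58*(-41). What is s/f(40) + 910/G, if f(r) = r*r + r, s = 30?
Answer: 1907/4756 ≈ 0.40097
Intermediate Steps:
f(r) = r + r**2 (f(r) = r**2 + r = r + r**2)
G = 2378
s/f(40) + 910/G = 30/((40*(1 + 40))) + 910/2378 = 30/((40*41)) + 910*(1/2378) = 30/1640 + 455/1189 = 30*(1/1640) + 455/1189 = 3/164 + 455/1189 = 1907/4756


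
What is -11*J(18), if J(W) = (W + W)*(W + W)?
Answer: -14256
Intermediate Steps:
J(W) = 4*W² (J(W) = (2*W)*(2*W) = 4*W²)
-11*J(18) = -44*18² = -44*324 = -11*1296 = -14256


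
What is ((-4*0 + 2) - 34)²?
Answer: 1024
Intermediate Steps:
((-4*0 + 2) - 34)² = ((0 + 2) - 34)² = (2 - 34)² = (-32)² = 1024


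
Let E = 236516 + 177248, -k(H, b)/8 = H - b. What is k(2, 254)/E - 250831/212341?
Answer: -25839189607/21964765381 ≈ -1.1764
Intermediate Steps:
k(H, b) = -8*H + 8*b (k(H, b) = -8*(H - b) = -8*H + 8*b)
E = 413764
k(2, 254)/E - 250831/212341 = (-8*2 + 8*254)/413764 - 250831/212341 = (-16 + 2032)*(1/413764) - 250831*1/212341 = 2016*(1/413764) - 250831/212341 = 504/103441 - 250831/212341 = -25839189607/21964765381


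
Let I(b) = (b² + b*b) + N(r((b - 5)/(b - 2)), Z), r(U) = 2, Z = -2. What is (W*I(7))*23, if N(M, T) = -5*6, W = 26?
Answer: 40664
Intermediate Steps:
N(M, T) = -30
I(b) = -30 + 2*b² (I(b) = (b² + b*b) - 30 = (b² + b²) - 30 = 2*b² - 30 = -30 + 2*b²)
(W*I(7))*23 = (26*(-30 + 2*7²))*23 = (26*(-30 + 2*49))*23 = (26*(-30 + 98))*23 = (26*68)*23 = 1768*23 = 40664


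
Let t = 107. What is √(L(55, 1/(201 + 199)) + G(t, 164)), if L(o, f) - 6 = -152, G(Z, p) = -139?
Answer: I*√285 ≈ 16.882*I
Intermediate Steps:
L(o, f) = -146 (L(o, f) = 6 - 152 = -146)
√(L(55, 1/(201 + 199)) + G(t, 164)) = √(-146 - 139) = √(-285) = I*√285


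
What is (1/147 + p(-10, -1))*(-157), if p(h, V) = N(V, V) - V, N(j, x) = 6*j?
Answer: 115238/147 ≈ 783.93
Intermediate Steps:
p(h, V) = 5*V (p(h, V) = 6*V - V = 5*V)
(1/147 + p(-10, -1))*(-157) = (1/147 + 5*(-1))*(-157) = (1/147 - 5)*(-157) = -734/147*(-157) = 115238/147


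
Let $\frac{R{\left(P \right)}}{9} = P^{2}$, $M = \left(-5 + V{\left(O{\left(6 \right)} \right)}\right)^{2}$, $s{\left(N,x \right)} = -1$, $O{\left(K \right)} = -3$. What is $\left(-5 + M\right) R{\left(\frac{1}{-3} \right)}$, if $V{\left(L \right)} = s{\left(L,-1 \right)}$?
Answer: $31$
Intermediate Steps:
$V{\left(L \right)} = -1$
$M = 36$ ($M = \left(-5 - 1\right)^{2} = \left(-6\right)^{2} = 36$)
$R{\left(P \right)} = 9 P^{2}$
$\left(-5 + M\right) R{\left(\frac{1}{-3} \right)} = \left(-5 + 36\right) 9 \left(\frac{1}{-3}\right)^{2} = 31 \cdot 9 \left(- \frac{1}{3}\right)^{2} = 31 \cdot 9 \cdot \frac{1}{9} = 31 \cdot 1 = 31$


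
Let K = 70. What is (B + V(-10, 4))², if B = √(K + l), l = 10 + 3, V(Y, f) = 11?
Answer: (11 + √83)² ≈ 404.43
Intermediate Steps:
l = 13
B = √83 (B = √(70 + 13) = √83 ≈ 9.1104)
(B + V(-10, 4))² = (√83 + 11)² = (11 + √83)²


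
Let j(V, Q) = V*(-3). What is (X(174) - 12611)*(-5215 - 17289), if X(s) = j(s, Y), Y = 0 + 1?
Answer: 295545032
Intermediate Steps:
Y = 1
j(V, Q) = -3*V
X(s) = -3*s
(X(174) - 12611)*(-5215 - 17289) = (-3*174 - 12611)*(-5215 - 17289) = (-522 - 12611)*(-22504) = -13133*(-22504) = 295545032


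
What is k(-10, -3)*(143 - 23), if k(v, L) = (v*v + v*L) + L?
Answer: 15240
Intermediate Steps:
k(v, L) = L + v² + L*v (k(v, L) = (v² + L*v) + L = L + v² + L*v)
k(-10, -3)*(143 - 23) = (-3 + (-10)² - 3*(-10))*(143 - 23) = (-3 + 100 + 30)*120 = 127*120 = 15240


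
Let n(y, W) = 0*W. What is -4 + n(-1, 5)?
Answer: -4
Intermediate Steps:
n(y, W) = 0
-4 + n(-1, 5) = -4 + 0 = -4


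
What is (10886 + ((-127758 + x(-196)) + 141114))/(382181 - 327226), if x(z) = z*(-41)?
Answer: 32278/54955 ≈ 0.58735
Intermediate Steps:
x(z) = -41*z
(10886 + ((-127758 + x(-196)) + 141114))/(382181 - 327226) = (10886 + ((-127758 - 41*(-196)) + 141114))/(382181 - 327226) = (10886 + ((-127758 + 8036) + 141114))/54955 = (10886 + (-119722 + 141114))*(1/54955) = (10886 + 21392)*(1/54955) = 32278*(1/54955) = 32278/54955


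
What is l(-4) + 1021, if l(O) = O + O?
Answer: 1013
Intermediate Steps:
l(O) = 2*O
l(-4) + 1021 = 2*(-4) + 1021 = -8 + 1021 = 1013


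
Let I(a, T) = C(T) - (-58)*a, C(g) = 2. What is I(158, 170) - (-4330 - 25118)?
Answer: 38614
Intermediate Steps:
I(a, T) = 2 + 58*a (I(a, T) = 2 - (-58)*a = 2 + 58*a)
I(158, 170) - (-4330 - 25118) = (2 + 58*158) - (-4330 - 25118) = (2 + 9164) - 1*(-29448) = 9166 + 29448 = 38614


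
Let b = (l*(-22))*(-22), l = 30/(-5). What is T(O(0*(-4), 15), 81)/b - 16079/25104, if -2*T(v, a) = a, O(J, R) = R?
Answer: -475799/759396 ≈ -0.62655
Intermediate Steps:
T(v, a) = -a/2
l = -6 (l = 30*(-⅕) = -6)
b = -2904 (b = -6*(-22)*(-22) = 132*(-22) = -2904)
T(O(0*(-4), 15), 81)/b - 16079/25104 = -½*81/(-2904) - 16079/25104 = -81/2*(-1/2904) - 16079*1/25104 = 27/1936 - 16079/25104 = -475799/759396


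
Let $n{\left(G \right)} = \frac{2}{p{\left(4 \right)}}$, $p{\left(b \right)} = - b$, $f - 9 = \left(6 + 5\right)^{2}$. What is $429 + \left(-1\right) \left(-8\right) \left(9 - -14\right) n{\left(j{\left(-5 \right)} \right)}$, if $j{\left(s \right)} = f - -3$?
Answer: $337$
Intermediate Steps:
$f = 130$ ($f = 9 + \left(6 + 5\right)^{2} = 9 + 11^{2} = 9 + 121 = 130$)
$j{\left(s \right)} = 133$ ($j{\left(s \right)} = 130 - -3 = 130 + 3 = 133$)
$n{\left(G \right)} = - \frac{1}{2}$ ($n{\left(G \right)} = \frac{2}{\left(-1\right) 4} = \frac{2}{-4} = 2 \left(- \frac{1}{4}\right) = - \frac{1}{2}$)
$429 + \left(-1\right) \left(-8\right) \left(9 - -14\right) n{\left(j{\left(-5 \right)} \right)} = 429 + \left(-1\right) \left(-8\right) \left(9 - -14\right) \left(- \frac{1}{2}\right) = 429 + 8 \left(9 + 14\right) \left(- \frac{1}{2}\right) = 429 + 8 \cdot 23 \left(- \frac{1}{2}\right) = 429 + 8 \left(- \frac{23}{2}\right) = 429 - 92 = 337$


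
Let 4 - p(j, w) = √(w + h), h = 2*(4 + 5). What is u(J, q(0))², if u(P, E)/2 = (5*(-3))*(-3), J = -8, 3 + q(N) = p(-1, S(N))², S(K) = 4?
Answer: 8100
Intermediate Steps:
h = 18 (h = 2*9 = 18)
p(j, w) = 4 - √(18 + w) (p(j, w) = 4 - √(w + 18) = 4 - √(18 + w))
q(N) = -3 + (4 - √22)² (q(N) = -3 + (4 - √(18 + 4))² = -3 + (4 - √22)²)
u(P, E) = 90 (u(P, E) = 2*((5*(-3))*(-3)) = 2*(-15*(-3)) = 2*45 = 90)
u(J, q(0))² = 90² = 8100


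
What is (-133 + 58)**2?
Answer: 5625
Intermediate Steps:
(-133 + 58)**2 = (-75)**2 = 5625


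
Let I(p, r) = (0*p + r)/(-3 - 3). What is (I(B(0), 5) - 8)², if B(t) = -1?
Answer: 2809/36 ≈ 78.028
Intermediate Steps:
I(p, r) = -r/6 (I(p, r) = (0 + r)/(-6) = r*(-⅙) = -r/6)
(I(B(0), 5) - 8)² = (-⅙*5 - 8)² = (-⅚ - 8)² = (-53/6)² = 2809/36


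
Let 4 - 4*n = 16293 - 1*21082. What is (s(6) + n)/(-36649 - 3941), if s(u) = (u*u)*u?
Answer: -5657/162360 ≈ -0.034842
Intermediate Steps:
n = 4793/4 (n = 1 - (16293 - 1*21082)/4 = 1 - (16293 - 21082)/4 = 1 - ¼*(-4789) = 1 + 4789/4 = 4793/4 ≈ 1198.3)
s(u) = u³ (s(u) = u²*u = u³)
(s(6) + n)/(-36649 - 3941) = (6³ + 4793/4)/(-36649 - 3941) = (216 + 4793/4)/(-40590) = (5657/4)*(-1/40590) = -5657/162360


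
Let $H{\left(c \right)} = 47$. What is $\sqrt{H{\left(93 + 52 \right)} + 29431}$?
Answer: $17 \sqrt{102} \approx 171.69$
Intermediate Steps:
$\sqrt{H{\left(93 + 52 \right)} + 29431} = \sqrt{47 + 29431} = \sqrt{29478} = 17 \sqrt{102}$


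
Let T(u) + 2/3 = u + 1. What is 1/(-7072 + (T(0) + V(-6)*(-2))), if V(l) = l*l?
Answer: -3/21431 ≈ -0.00013998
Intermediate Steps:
T(u) = 1/3 + u (T(u) = -2/3 + (u + 1) = -2/3 + (1 + u) = 1/3 + u)
V(l) = l**2
1/(-7072 + (T(0) + V(-6)*(-2))) = 1/(-7072 + ((1/3 + 0) + (-6)**2*(-2))) = 1/(-7072 + (1/3 + 36*(-2))) = 1/(-7072 + (1/3 - 72)) = 1/(-7072 - 215/3) = 1/(-21431/3) = -3/21431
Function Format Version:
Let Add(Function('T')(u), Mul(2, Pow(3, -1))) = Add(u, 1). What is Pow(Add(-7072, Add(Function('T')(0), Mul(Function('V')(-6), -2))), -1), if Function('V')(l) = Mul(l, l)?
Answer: Rational(-3, 21431) ≈ -0.00013998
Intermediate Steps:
Function('T')(u) = Add(Rational(1, 3), u) (Function('T')(u) = Add(Rational(-2, 3), Add(u, 1)) = Add(Rational(-2, 3), Add(1, u)) = Add(Rational(1, 3), u))
Function('V')(l) = Pow(l, 2)
Pow(Add(-7072, Add(Function('T')(0), Mul(Function('V')(-6), -2))), -1) = Pow(Add(-7072, Add(Add(Rational(1, 3), 0), Mul(Pow(-6, 2), -2))), -1) = Pow(Add(-7072, Add(Rational(1, 3), Mul(36, -2))), -1) = Pow(Add(-7072, Add(Rational(1, 3), -72)), -1) = Pow(Add(-7072, Rational(-215, 3)), -1) = Pow(Rational(-21431, 3), -1) = Rational(-3, 21431)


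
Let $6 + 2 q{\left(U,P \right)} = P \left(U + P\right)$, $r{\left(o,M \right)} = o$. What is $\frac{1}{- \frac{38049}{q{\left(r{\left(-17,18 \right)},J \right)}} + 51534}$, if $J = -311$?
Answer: $\frac{51001}{2628247485} \approx 1.9405 \cdot 10^{-5}$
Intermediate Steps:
$q{\left(U,P \right)} = -3 + \frac{P \left(P + U\right)}{2}$ ($q{\left(U,P \right)} = -3 + \frac{P \left(U + P\right)}{2} = -3 + \frac{P \left(P + U\right)}{2}$)
$\frac{1}{- \frac{38049}{q{\left(r{\left(-17,18 \right)},J \right)}} + 51534} = \frac{1}{- \frac{38049}{-3 + \frac{\left(-311\right)^{2}}{2} + \frac{1}{2} \left(-311\right) \left(-17\right)} + 51534} = \frac{1}{- \frac{38049}{-3 + \frac{1}{2} \cdot 96721 + \frac{5287}{2}} + 51534} = \frac{1}{- \frac{38049}{-3 + \frac{96721}{2} + \frac{5287}{2}} + 51534} = \frac{1}{- \frac{38049}{51001} + 51534} = \frac{1}{\frac{2628247485}{51001}} = \frac{51001}{2628247485}$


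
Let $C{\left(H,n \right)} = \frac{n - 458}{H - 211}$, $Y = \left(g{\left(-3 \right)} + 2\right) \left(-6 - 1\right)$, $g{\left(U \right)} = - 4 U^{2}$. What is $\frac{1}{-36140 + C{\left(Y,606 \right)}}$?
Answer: $- \frac{27}{975632} \approx -2.7674 \cdot 10^{-5}$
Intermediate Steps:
$Y = 238$ ($Y = \left(- 4 \left(-3\right)^{2} + 2\right) \left(-6 - 1\right) = \left(\left(-4\right) 9 + 2\right) \left(-7\right) = \left(-36 + 2\right) \left(-7\right) = \left(-34\right) \left(-7\right) = 238$)
$C{\left(H,n \right)} = \frac{-458 + n}{-211 + H}$
$\frac{1}{-36140 + C{\left(Y,606 \right)}} = \frac{1}{-36140 + \frac{-458 + 606}{-211 + 238}} = \frac{1}{-36140 + \frac{1}{27} \cdot 148} = \frac{1}{-36140 + \frac{148}{27}} = \frac{1}{- \frac{975632}{27}} = - \frac{27}{975632}$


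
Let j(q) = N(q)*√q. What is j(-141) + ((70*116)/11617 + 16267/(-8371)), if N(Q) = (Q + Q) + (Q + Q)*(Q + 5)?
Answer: -121001219/97245907 + 38070*I*√141 ≈ -1.2443 + 4.5206e+5*I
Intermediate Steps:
N(Q) = 2*Q + 2*Q*(5 + Q) (N(Q) = 2*Q + (2*Q)*(5 + Q) = 2*Q + 2*Q*(5 + Q))
j(q) = 2*q^(3/2)*(6 + q) (j(q) = (2*q*(6 + q))*√q = 2*q^(3/2)*(6 + q))
j(-141) + ((70*116)/11617 + 16267/(-8371)) = 2*(-141)^(3/2)*(6 - 141) + ((70*116)/11617 + 16267/(-8371)) = 2*(-141*I*√141)*(-135) + (8120*(1/11617) + 16267*(-1/8371)) = 38070*I*√141 + (8120/11617 - 16267/8371) = 38070*I*√141 - 121001219/97245907 = -121001219/97245907 + 38070*I*√141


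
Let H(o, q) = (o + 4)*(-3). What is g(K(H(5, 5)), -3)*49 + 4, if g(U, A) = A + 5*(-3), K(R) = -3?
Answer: -878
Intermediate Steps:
H(o, q) = -12 - 3*o (H(o, q) = (4 + o)*(-3) = -12 - 3*o)
g(U, A) = -15 + A (g(U, A) = A - 15 = -15 + A)
g(K(H(5, 5)), -3)*49 + 4 = (-15 - 3)*49 + 4 = -18*49 + 4 = -882 + 4 = -878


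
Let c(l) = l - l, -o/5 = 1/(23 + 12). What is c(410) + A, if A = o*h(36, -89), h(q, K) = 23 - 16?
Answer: -1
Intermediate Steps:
h(q, K) = 7
o = -⅐ (o = -5/(23 + 12) = -5/35 = -5*1/35 = -⅐ ≈ -0.14286)
A = -1 (A = -⅐*7 = -1)
c(l) = 0
c(410) + A = 0 - 1 = -1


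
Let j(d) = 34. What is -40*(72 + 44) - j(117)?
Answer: -4674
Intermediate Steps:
-40*(72 + 44) - j(117) = -40*(72 + 44) - 1*34 = -40*116 - 34 = -4640 - 34 = -4674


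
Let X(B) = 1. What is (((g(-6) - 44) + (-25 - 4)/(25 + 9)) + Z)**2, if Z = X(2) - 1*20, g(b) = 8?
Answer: 3606201/1156 ≈ 3119.6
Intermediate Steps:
Z = -19 (Z = 1 - 1*20 = 1 - 20 = -19)
(((g(-6) - 44) + (-25 - 4)/(25 + 9)) + Z)**2 = (((8 - 44) + (-25 - 4)/(25 + 9)) - 19)**2 = ((-36 - 29/34) - 19)**2 = (-1253/34 - 19)**2 = (-1899/34)**2 = 3606201/1156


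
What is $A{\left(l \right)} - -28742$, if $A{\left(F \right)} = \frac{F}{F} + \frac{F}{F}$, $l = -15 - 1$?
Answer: $28744$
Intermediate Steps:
$l = -16$
$A{\left(F \right)} = 2$ ($A{\left(F \right)} = 1 + 1 = 2$)
$A{\left(l \right)} - -28742 = 2 - -28742 = 2 + 28742 = 28744$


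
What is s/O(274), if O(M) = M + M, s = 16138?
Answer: 8069/274 ≈ 29.449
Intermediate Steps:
O(M) = 2*M
s/O(274) = 16138/((2*274)) = 16138/548 = 16138*(1/548) = 8069/274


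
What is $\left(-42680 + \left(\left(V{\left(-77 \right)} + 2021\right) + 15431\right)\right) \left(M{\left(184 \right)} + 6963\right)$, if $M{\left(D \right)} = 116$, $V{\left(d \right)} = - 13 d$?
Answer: $-171502933$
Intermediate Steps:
$\left(-42680 + \left(\left(V{\left(-77 \right)} + 2021\right) + 15431\right)\right) \left(M{\left(184 \right)} + 6963\right) = \left(-42680 + \left(\left(\left(-13\right) \left(-77\right) + 2021\right) + 15431\right)\right) \left(116 + 6963\right) = \left(-42680 + \left(\left(1001 + 2021\right) + 15431\right)\right) 7079 = \left(-42680 + \left(3022 + 15431\right)\right) 7079 = \left(-42680 + 18453\right) 7079 = \left(-24227\right) 7079 = -171502933$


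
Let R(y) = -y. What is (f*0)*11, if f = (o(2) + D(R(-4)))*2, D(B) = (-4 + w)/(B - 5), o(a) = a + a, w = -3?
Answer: 0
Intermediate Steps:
o(a) = 2*a
D(B) = -7/(-5 + B) (D(B) = (-4 - 3)/(B - 5) = -7/(-5 + B))
f = 22 (f = (2*2 - 7/(-5 - 1*(-4)))*2 = (4 - 7/(-5 + 4))*2 = (4 - 7/(-1))*2 = (4 - 7*(-1))*2 = (4 + 7)*2 = 11*2 = 22)
(f*0)*11 = (22*0)*11 = 0*11 = 0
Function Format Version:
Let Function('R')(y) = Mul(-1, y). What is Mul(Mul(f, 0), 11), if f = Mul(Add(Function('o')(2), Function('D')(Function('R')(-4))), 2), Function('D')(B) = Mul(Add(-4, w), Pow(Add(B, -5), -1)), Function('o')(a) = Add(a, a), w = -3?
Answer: 0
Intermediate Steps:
Function('o')(a) = Mul(2, a)
Function('D')(B) = Mul(-7, Pow(Add(-5, B), -1)) (Function('D')(B) = Mul(Add(-4, -3), Pow(Add(B, -5), -1)) = Mul(-7, Pow(Add(-5, B), -1)))
f = 22 (f = Mul(Add(Mul(2, 2), Mul(-7, Pow(Add(-5, Mul(-1, -4)), -1))), 2) = Mul(Add(4, Mul(-7, Pow(Add(-5, 4), -1))), 2) = Mul(Add(4, Mul(-7, Pow(-1, -1))), 2) = Mul(Add(4, Mul(-7, -1)), 2) = Mul(Add(4, 7), 2) = Mul(11, 2) = 22)
Mul(Mul(f, 0), 11) = Mul(Mul(22, 0), 11) = Mul(0, 11) = 0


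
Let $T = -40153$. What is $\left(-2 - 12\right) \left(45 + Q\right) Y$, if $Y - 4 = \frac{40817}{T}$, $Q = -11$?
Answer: $- \frac{57022420}{40153} \approx -1420.1$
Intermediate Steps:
$Y = \frac{119795}{40153}$ ($Y = 4 + \frac{40817}{-40153} = 4 + 40817 \left(- \frac{1}{40153}\right) = 4 - \frac{40817}{40153} = \frac{119795}{40153} \approx 2.9835$)
$\left(-2 - 12\right) \left(45 + Q\right) Y = \left(-2 - 12\right) \left(45 - 11\right) \frac{119795}{40153} = \left(-14\right) 34 \cdot \frac{119795}{40153} = \left(-476\right) \frac{119795}{40153} = - \frac{57022420}{40153}$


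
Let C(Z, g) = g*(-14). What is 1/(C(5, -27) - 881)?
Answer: -1/503 ≈ -0.0019881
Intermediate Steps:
C(Z, g) = -14*g
1/(C(5, -27) - 881) = 1/(-14*(-27) - 881) = 1/(378 - 881) = 1/(-503) = -1/503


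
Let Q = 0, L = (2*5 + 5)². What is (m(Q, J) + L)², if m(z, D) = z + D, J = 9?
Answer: 54756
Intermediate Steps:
L = 225 (L = (10 + 5)² = 15² = 225)
m(z, D) = D + z
(m(Q, J) + L)² = ((9 + 0) + 225)² = (9 + 225)² = 234² = 54756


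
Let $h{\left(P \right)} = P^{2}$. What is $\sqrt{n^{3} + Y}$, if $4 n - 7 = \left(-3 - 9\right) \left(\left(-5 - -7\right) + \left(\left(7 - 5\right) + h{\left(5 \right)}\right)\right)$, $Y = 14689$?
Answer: $\frac{5 i \sqrt{1548469}}{8} \approx 777.73 i$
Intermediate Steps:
$n = - \frac{341}{4}$ ($n = \frac{7}{4} + \frac{\left(-3 - 9\right) \left(\left(-5 - -7\right) + \left(\left(7 - 5\right) + 5^{2}\right)\right)}{4} = \frac{7}{4} + \frac{\left(-12\right) \left(\left(-5 + 7\right) + \left(2 + 25\right)\right)}{4} = \frac{7}{4} + \frac{\left(-12\right) \left(2 + 27\right)}{4} = \frac{7}{4} + \frac{\left(-12\right) 29}{4} = \frac{7}{4} + \frac{1}{4} \left(-348\right) = \frac{7}{4} - 87 = - \frac{341}{4} \approx -85.25$)
$\sqrt{n^{3} + Y} = \sqrt{\left(- \frac{341}{4}\right)^{3} + 14689} = \sqrt{- \frac{39651821}{64} + 14689} = \sqrt{- \frac{38711725}{64}} = \frac{5 i \sqrt{1548469}}{8}$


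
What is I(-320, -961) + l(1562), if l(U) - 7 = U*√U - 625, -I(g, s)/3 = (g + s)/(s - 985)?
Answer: -172353/278 + 1562*√1562 ≈ 61114.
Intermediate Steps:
I(g, s) = -3*(g + s)/(-985 + s) (I(g, s) = -3*(g + s)/(s - 985) = -3*(g + s)/(-985 + s))
l(U) = -618 + U^(3/2) (l(U) = 7 + (U*√U - 625) = 7 + (U^(3/2) - 625) = 7 + (-625 + U^(3/2)) = -618 + U^(3/2))
I(-320, -961) + l(1562) = 3*(-1*(-320) - 1*(-961))/(-985 - 961) + (-618 + 1562^(3/2)) = 3*(320 + 961)/(-1946) + (-618 + 1562*√1562) = 3*(-1/1946)*1281 + (-618 + 1562*√1562) = -549/278 + (-618 + 1562*√1562) = -172353/278 + 1562*√1562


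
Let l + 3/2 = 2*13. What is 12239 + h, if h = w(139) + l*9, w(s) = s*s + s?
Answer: 63839/2 ≈ 31920.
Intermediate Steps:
w(s) = s + s² (w(s) = s² + s = s + s²)
l = 49/2 (l = -3/2 + 2*13 = -3/2 + 26 = 49/2 ≈ 24.500)
h = 39361/2 (h = 139*(1 + 139) + (49/2)*9 = 139*140 + 441/2 = 19460 + 441/2 = 39361/2 ≈ 19681.)
12239 + h = 12239 + 39361/2 = 63839/2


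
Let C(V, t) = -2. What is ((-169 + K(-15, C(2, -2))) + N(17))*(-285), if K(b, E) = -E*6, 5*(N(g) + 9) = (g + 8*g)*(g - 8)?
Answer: -31179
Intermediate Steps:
N(g) = -9 + 9*g*(-8 + g)/5 (N(g) = -9 + ((g + 8*g)*(g - 8))/5 = -9 + ((9*g)*(-8 + g))/5 = -9 + (9*g*(-8 + g))/5 = -9 + 9*g*(-8 + g)/5)
K(b, E) = -6*E
((-169 + K(-15, C(2, -2))) + N(17))*(-285) = ((-169 - 6*(-2)) + (-9 - 72/5*17 + (9/5)*17**2))*(-285) = ((-169 + 12) + (-9 - 1224/5 + (9/5)*289))*(-285) = (-157 + (-9 - 1224/5 + 2601/5))*(-285) = (-157 + 1332/5)*(-285) = (547/5)*(-285) = -31179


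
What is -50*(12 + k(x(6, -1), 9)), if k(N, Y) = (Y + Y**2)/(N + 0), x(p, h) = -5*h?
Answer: -1500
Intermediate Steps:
k(N, Y) = (Y + Y**2)/N
-50*(12 + k(x(6, -1), 9)) = -50*(12 + 9*(1 + 9)/((-5*(-1)))) = -50*(12 + 9*10/5) = -50*(12 + 9*(1/5)*10) = -50*(12 + 18) = -50*30 = -1500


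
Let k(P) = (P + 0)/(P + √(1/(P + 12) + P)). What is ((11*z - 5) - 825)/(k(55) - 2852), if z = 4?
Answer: 445908767058/1617401567531 - 43230*√246962/1617401567531 ≈ 0.27568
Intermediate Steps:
k(P) = P/(P + √(P + 1/(12 + P))) (k(P) = P/(P + √(1/(12 + P) + P)) = P/(P + √(P + 1/(12 + P))))
((11*z - 5) - 825)/(k(55) - 2852) = ((11*4 - 5) - 825)/(55/(55 + √((1 + 55*(12 + 55))/(12 + 55))) - 2852) = ((44 - 5) - 825)/(55/(55 + √((1 + 55*67)/67)) - 2852) = (39 - 825)/(55/(55 + √((1 + 3685)/67)) - 2852) = -786/(55/(55 + √((1/67)*3686)) - 2852) = -786/(55/(55 + √(3686/67)) - 2852) = -786/(55/(55 + √246962/67) - 2852) = -786/(-2852 + 55/(55 + √246962/67))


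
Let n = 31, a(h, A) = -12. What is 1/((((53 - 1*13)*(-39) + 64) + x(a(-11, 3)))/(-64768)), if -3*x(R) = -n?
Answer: 194304/4457 ≈ 43.595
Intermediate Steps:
x(R) = 31/3 (x(R) = -(-1)*31/3 = -⅓*(-31) = 31/3)
1/((((53 - 1*13)*(-39) + 64) + x(a(-11, 3)))/(-64768)) = 1/((((53 - 1*13)*(-39) + 64) + 31/3)/(-64768)) = 1/((((53 - 13)*(-39) + 64) + 31/3)*(-1/64768)) = 1/(((40*(-39) + 64) + 31/3)*(-1/64768)) = 1/(((-1560 + 64) + 31/3)*(-1/64768)) = 1/((-1496 + 31/3)*(-1/64768)) = 1/(-4457/3*(-1/64768)) = 1/(4457/194304) = 194304/4457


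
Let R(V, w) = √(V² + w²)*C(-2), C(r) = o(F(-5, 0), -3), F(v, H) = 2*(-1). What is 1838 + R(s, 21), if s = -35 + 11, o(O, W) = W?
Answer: 1838 - 9*√113 ≈ 1742.3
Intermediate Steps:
F(v, H) = -2
C(r) = -3
s = -24
R(V, w) = -3*√(V² + w²) (R(V, w) = √(V² + w²)*(-3) = -3*√(V² + w²))
1838 + R(s, 21) = 1838 - 3*√((-24)² + 21²) = 1838 - 3*√(576 + 441) = 1838 - 9*√113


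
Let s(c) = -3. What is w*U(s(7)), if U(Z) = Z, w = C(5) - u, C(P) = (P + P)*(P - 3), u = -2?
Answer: -66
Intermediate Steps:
C(P) = 2*P*(-3 + P) (C(P) = (2*P)*(-3 + P) = 2*P*(-3 + P))
w = 22 (w = 2*5*(-3 + 5) - 1*(-2) = 2*5*2 + 2 = 20 + 2 = 22)
w*U(s(7)) = 22*(-3) = -66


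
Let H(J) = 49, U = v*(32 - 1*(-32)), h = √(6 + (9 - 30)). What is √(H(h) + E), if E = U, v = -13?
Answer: 3*I*√87 ≈ 27.982*I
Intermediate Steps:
h = I*√15 (h = √(6 - 21) = √(-15) = I*√15 ≈ 3.873*I)
U = -832 (U = -13*(32 - 1*(-32)) = -13*(32 + 32) = -13*64 = -832)
E = -832
√(H(h) + E) = √(49 - 832) = √(-783) = 3*I*√87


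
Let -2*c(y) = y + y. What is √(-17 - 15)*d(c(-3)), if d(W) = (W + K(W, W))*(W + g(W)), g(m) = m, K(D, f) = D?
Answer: 144*I*√2 ≈ 203.65*I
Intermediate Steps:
c(y) = -y (c(y) = -(y + y)/2 = -y)
d(W) = 4*W² (d(W) = (W + W)*(W + W) = (2*W)*(2*W) = 4*W²)
√(-17 - 15)*d(c(-3)) = √(-17 - 15)*(4*(-1*(-3))²) = √(-32)*(4*3²) = (4*I*√2)*(4*9) = (4*I*√2)*36 = 144*I*√2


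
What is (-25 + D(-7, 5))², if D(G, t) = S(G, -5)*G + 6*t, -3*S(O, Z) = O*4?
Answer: 32761/9 ≈ 3640.1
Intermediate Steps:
S(O, Z) = -4*O/3 (S(O, Z) = -O*4/3 = -4*O/3)
D(G, t) = 6*t - 4*G²/3 (D(G, t) = (-4*G/3)*G + 6*t = -4*G²/3 + 6*t = 6*t - 4*G²/3)
(-25 + D(-7, 5))² = (-25 + (6*5 - 4/3*(-7)²))² = (-25 + (30 - 4/3*49))² = (-25 + (30 - 196/3))² = (-25 - 106/3)² = (-181/3)² = 32761/9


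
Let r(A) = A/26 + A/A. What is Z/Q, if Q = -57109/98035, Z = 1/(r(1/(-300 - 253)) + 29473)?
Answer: -108426710/1861653112203 ≈ -5.8242e-5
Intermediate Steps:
r(A) = 1 + A/26 (r(A) = A*(1/26) + 1 = A/26 + 1 = 1 + A/26)
Z = 14378/423777171 (Z = 1/((1 + 1/(26*(-300 - 253))) + 29473) = 1/((1 + (1/26)/(-553)) + 29473) = 1/((1 + (1/26)*(-1/553)) + 29473) = 1/((1 - 1/14378) + 29473) = 1/(14377/14378 + 29473) = 1/(423777171/14378) = 14378/423777171 ≈ 3.3928e-5)
Q = -57109/98035 (Q = -57109*1/98035 = -57109/98035 ≈ -0.58254)
Z/Q = 14378/(423777171*(-57109/98035)) = (14378/423777171)*(-98035/57109) = -108426710/1861653112203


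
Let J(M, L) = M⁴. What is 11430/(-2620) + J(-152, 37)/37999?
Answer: 139810808935/9955738 ≈ 14043.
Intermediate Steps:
11430/(-2620) + J(-152, 37)/37999 = 11430/(-2620) + (-152)⁴/37999 = 11430*(-1/2620) + 533794816*(1/37999) = -1143/262 + 533794816/37999 = 139810808935/9955738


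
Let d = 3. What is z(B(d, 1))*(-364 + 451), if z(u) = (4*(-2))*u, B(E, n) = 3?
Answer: -2088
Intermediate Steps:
z(u) = -8*u
z(B(d, 1))*(-364 + 451) = (-8*3)*(-364 + 451) = -24*87 = -2088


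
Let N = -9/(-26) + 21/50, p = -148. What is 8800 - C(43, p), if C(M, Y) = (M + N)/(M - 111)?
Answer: 48623556/5525 ≈ 8800.6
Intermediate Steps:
N = 249/325 (N = -9*(-1/26) + 21*(1/50) = 9/26 + 21/50 = 249/325 ≈ 0.76615)
C(M, Y) = (249/325 + M)/(-111 + M) (C(M, Y) = (M + 249/325)/(M - 111) = (249/325 + M)/(-111 + M))
8800 - C(43, p) = 8800 - (249/325 + 43)/(-111 + 43) = 8800 - 14224/((-68)*325) = 8800 - (-1)*14224/(68*325) = 8800 - 1*(-3556/5525) = 8800 + 3556/5525 = 48623556/5525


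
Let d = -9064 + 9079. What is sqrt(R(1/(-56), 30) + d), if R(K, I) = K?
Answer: sqrt(11746)/28 ≈ 3.8707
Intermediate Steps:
d = 15
sqrt(R(1/(-56), 30) + d) = sqrt(1/(-56) + 15) = sqrt(-1/56 + 15) = sqrt(839/56) = sqrt(11746)/28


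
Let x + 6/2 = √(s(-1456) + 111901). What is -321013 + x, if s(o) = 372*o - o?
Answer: -321016 + 5*I*√17131 ≈ -3.2102e+5 + 654.43*I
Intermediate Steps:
s(o) = 371*o
x = -3 + 5*I*√17131 (x = -3 + √(371*(-1456) + 111901) = -3 + √(-540176 + 111901) = -3 + √(-428275) = -3 + 5*I*√17131 ≈ -3.0 + 654.43*I)
-321013 + x = -321013 + (-3 + 5*I*√17131) = -321016 + 5*I*√17131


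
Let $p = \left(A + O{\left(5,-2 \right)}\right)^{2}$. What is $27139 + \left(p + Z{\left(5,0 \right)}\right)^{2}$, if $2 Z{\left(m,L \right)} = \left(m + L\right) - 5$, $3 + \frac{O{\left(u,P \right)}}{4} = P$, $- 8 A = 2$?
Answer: $\frac{49994305}{256} \approx 1.9529 \cdot 10^{5}$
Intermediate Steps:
$A = - \frac{1}{4}$ ($A = \left(- \frac{1}{8}\right) 2 = - \frac{1}{4} \approx -0.25$)
$O{\left(u,P \right)} = -12 + 4 P$
$Z{\left(m,L \right)} = - \frac{5}{2} + \frac{L}{2} + \frac{m}{2}$ ($Z{\left(m,L \right)} = \frac{\left(m + L\right) - 5}{2} = \frac{\left(L + m\right) - 5}{2} = \frac{-5 + L + m}{2} = - \frac{5}{2} + \frac{L}{2} + \frac{m}{2}$)
$p = \frac{6561}{16}$ ($p = \left(- \frac{1}{4} + \left(-12 + 4 \left(-2\right)\right)\right)^{2} = \left(- \frac{1}{4} - 20\right)^{2} = \left(- \frac{81}{4}\right)^{2} = \frac{6561}{16} \approx 410.06$)
$27139 + \left(p + Z{\left(5,0 \right)}\right)^{2} = 27139 + \left(\frac{6561}{16} + \left(- \frac{5}{2} + \frac{1}{2} \cdot 0 + \frac{1}{2} \cdot 5\right)\right)^{2} = 27139 + \left(\frac{6561}{16} + \left(- \frac{5}{2} + 0 + \frac{5}{2}\right)\right)^{2} = 27139 + \left(\frac{6561}{16} + 0\right)^{2} = 27139 + \left(\frac{6561}{16}\right)^{2} = 27139 + \frac{43046721}{256} = \frac{49994305}{256}$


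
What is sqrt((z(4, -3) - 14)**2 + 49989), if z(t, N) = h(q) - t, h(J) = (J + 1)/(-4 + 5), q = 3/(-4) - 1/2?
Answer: sqrt(805153)/4 ≈ 224.33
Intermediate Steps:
q = -5/4 (q = 3*(-1/4) - 1*1/2 = -3/4 - 1/2 = -5/4 ≈ -1.2500)
h(J) = 1 + J (h(J) = (1 + J)/1 = (1 + J)*1 = 1 + J)
z(t, N) = -1/4 - t (z(t, N) = (1 - 5/4) - t = -1/4 - t)
sqrt((z(4, -3) - 14)**2 + 49989) = sqrt(((-1/4 - 1*4) - 14)**2 + 49989) = sqrt(((-1/4 - 4) - 14)**2 + 49989) = sqrt((-17/4 - 14)**2 + 49989) = sqrt((-73/4)**2 + 49989) = sqrt(5329/16 + 49989) = sqrt(805153/16) = sqrt(805153)/4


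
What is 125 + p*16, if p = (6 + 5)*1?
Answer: 301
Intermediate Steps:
p = 11 (p = 11*1 = 11)
125 + p*16 = 125 + 11*16 = 125 + 176 = 301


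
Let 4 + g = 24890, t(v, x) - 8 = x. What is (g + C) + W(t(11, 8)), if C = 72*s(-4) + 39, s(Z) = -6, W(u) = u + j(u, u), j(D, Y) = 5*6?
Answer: 24539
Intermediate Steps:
t(v, x) = 8 + x
j(D, Y) = 30
W(u) = 30 + u (W(u) = u + 30 = 30 + u)
g = 24886 (g = -4 + 24890 = 24886)
C = -393 (C = 72*(-6) + 39 = -432 + 39 = -393)
(g + C) + W(t(11, 8)) = (24886 - 393) + (30 + (8 + 8)) = 24493 + (30 + 16) = 24493 + 46 = 24539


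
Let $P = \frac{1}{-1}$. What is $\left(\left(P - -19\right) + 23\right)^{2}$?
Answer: $1681$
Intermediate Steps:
$P = -1$
$\left(\left(P - -19\right) + 23\right)^{2} = \left(\left(-1 - -19\right) + 23\right)^{2} = \left(\left(-1 + 19\right) + 23\right)^{2} = \left(18 + 23\right)^{2} = 41^{2} = 1681$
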